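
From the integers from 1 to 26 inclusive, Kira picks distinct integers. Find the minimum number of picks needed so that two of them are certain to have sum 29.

Two chosen integers sum to 29 exactly when both halves of some pair {x, 29−x} with 3 ≤ x ≤ 29−x ≤ 26 are chosen — 12 such pairs.
The remaining 2 elements (those with no distinct partner in range) can never complete a 29-sum, so the worst case takes all of them and one from each pair: 2 + 12 = 14.
By pigeonhole, the 15th integer has to be the second member of some pair, so 14 + 1 = 15.

15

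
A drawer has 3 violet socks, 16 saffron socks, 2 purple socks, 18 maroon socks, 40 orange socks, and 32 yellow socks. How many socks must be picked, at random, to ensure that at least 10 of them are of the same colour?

Put each drawn sock into a box by colour. The largest draw with every box below 10 takes min(count, 9) from each colour; colours with fewer than 9 contribute all they have.
Σ min(cᵢ, 9) = 3 + 9 + 2 + 9 + 9 + 9 = 41.
Draw number 41 + 1 = 42 must push one box to 10.

42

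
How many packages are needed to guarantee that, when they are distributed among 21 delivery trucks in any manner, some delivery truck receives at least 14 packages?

With 273 packages one could put exactly 13 in each of the 21 delivery trucks, and no delivery truck would reach 14.
Pigeonhole: one more package must land in a delivery truck that already has 13, giving it 14.
So 21 × 13 + 1 = 274 packages are required.

274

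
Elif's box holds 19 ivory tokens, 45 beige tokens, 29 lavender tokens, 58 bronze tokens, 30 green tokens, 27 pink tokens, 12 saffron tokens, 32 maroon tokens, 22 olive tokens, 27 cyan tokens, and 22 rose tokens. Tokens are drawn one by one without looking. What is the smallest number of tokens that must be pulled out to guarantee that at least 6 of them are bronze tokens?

271

In the worst case for collecting bronze tokens, every non-bronze token comes out first.
There are 19 + 45 + 29 + 30 + 27 + 12 + 32 + 22 + 27 + 22 = 265 non-bronze tokens altogether.
After those, each further token must be bronze, so 265 + 6 = 271 draws guarantee 6 bronze tokens.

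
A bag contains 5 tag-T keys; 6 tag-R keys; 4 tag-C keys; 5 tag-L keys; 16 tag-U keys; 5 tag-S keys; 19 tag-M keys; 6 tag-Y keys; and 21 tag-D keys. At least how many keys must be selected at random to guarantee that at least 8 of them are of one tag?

53

Put each drawn key into a box by tag. The largest draw with every box below 8 takes min(count, 7) from each tag; tags with fewer than 7 contribute all they have.
Σ min(cᵢ, 7) = 5 + 6 + 4 + 5 + 7 + 5 + 7 + 6 + 7 = 52.
Draw number 52 + 1 = 53 must push one box to 8.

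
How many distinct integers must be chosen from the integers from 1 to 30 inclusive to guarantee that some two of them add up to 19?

Group the elements by complementary pair {x, 19−x}: {1,18}, {2,17}, {3,16}, …, giving 9 two-element pairs and 12 integers whose partner 19−x falls outside [1,30].
By the pigeonhole principle, treating each of those 21 groups as a pigeonhole, one can pick one integer per group — 21 integers — with no two summing to 19.
The 22nd integer lands in an occupied pair, forcing a sum of 19.

22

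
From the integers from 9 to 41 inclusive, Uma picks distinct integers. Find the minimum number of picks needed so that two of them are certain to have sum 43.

A set avoiding the sum 43 can contain at most one of each pair {x, 43−x}, plus the 7 elements whose complement lies outside the range.
The integers 22, …, 41 (20 of them) are such a set: any two sum to at least 22+23 = 45 > 43.
Any 21st integer completes one of the 13 pairs, so 21 choices force a sum of 43.

21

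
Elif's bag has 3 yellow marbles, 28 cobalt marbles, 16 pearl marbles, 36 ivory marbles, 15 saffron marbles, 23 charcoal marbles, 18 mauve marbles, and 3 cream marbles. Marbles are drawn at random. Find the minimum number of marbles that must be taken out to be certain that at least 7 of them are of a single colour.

43

By the pigeonhole principle, put each drawn marble into a box by colour. The largest draw with every box below 7 takes min(count, 6) from each colour; colours with fewer than 6 contribute all they have.
Σ min(cᵢ, 6) = 3 + 6 + 6 + 6 + 6 + 6 + 6 + 3 = 42.
Draw number 42 + 1 = 43 must push one box to 7.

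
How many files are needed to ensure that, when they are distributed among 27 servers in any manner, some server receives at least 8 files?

190

With 189 files one could put exactly 7 in each of the 27 servers, and no server would reach 8.
Pigeonhole: one more file must land in a server that already has 7, giving it 8.
So 27 × 7 + 1 = 190 files are required.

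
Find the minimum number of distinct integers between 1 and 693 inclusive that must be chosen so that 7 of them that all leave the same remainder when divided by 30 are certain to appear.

By the pigeonhole principle, the 30 residue classes mod 30 are the pigeonholes.
With 180 integers one could put 6 in each residue class and have no class reach 7.
The 181st integer pushes some class to 7, so 30·6 + 1 = 181.

181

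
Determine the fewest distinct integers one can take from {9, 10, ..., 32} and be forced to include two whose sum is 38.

Group the elements by complementary pair {x, 38−x}: {9,29}, {10,28}, {11,27}, …, giving 10 two-element pairs, the single value 19 (it cannot pair with itself since the integers are distinct), and 3 integers whose partner 38−x falls outside [9,32].
Treating each of those 14 groups as a pigeonhole, one can pick one integer per group — 14 integers — with no two summing to 38.
The 15th integer lands in an occupied pair, forcing a sum of 38.

15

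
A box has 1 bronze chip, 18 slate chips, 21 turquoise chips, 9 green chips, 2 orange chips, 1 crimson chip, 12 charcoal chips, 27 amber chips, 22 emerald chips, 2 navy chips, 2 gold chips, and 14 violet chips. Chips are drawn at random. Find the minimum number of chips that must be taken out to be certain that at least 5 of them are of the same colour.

Pigeonhole: put each drawn chip into a box by colour. The largest draw with every box below 5 takes min(count, 4) from each colour; colours with fewer than 4 contribute all they have.
Σ min(cᵢ, 4) = 1 + 4 + 4 + 4 + 2 + 1 + 4 + 4 + 4 + 2 + 2 + 4 = 36.
Draw number 36 + 1 = 37 must push one box to 5.

37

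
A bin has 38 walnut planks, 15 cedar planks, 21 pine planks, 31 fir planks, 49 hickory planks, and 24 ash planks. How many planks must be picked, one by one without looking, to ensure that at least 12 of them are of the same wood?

67

By pigeonhole, the 6 woods are the holes; the planks drawn are the pigeons.
To avoid 12 of any one wood, the worst case takes at most 11 of each wood.
That gives 11 + 11 + 11 + 11 + 11 + 11 = 66 planks with no wood reaching 12.
The next plank forces some wood to 12, so 66 + 1 = 67.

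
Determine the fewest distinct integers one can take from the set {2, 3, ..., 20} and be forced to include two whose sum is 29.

Group the elements by complementary pair {x, 29−x}: {9,20}, {10,19}, {11,18}, …, giving 6 two-element pairs and 7 integers whose partner 29−x falls outside [2,20].
By the pigeonhole principle, treating each of those 13 groups as a pigeonhole, one can pick one integer per group — 13 integers — with no two summing to 29.
The 14th integer lands in an occupied pair, forcing a sum of 29.

14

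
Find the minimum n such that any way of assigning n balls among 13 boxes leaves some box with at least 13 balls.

157

With 156 balls one could put exactly 12 in each of the 13 boxes, and no box would reach 13.
By pigeonhole, one more ball must land in a box that already has 12, giving it 13.
So 13 × 12 + 1 = 157 balls are required.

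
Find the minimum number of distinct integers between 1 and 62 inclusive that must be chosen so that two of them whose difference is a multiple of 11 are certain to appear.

12

Integers whose pairwise differences are multiples of 11 are exactly those sharing a remainder mod 11. The 11 residue classes mod 11 are the pigeonholes.
With 11 integers one could put 1 in each residue class and have no class reach 2.
The 12th integer pushes some class to 2, so 11·1 + 1 = 12.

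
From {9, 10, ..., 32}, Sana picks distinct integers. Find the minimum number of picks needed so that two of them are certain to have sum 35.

Group the elements by complementary pair {x, 35−x}: {9,26}, {10,25}, {11,24}, …, giving 9 two-element pairs and 6 integers whose partner 35−x falls outside [9,32].
Treating each of those 15 groups as a pigeonhole, one can pick one integer per group — 15 integers — with no two summing to 35.
The 16th integer lands in an occupied pair, forcing a sum of 35.

16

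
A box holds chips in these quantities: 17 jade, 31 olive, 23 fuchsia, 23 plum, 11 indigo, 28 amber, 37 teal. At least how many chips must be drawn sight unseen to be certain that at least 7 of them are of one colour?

Put each drawn chip into a box by colour. The largest draw with every box below 7 takes min(count, 6) from each colour.
Σ min(cᵢ, 6) = 6 + 6 + 6 + 6 + 6 + 6 + 6 = 42.
Draw number 42 + 1 = 43 must push one box to 7.

43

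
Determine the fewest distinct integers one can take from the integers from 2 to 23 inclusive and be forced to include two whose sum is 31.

15

Two chosen integers sum to 31 exactly when both halves of some pair {x, 31−x} with 8 ≤ x ≤ 31−x ≤ 23 are chosen — 8 such pairs.
The remaining 6 elements (those with no distinct partner in range) can never complete a 31-sum, so the worst case takes all of them and one from each pair: 6 + 8 = 14.
By the pigeonhole principle, the 15th integer has to be the second member of some pair, so 14 + 1 = 15.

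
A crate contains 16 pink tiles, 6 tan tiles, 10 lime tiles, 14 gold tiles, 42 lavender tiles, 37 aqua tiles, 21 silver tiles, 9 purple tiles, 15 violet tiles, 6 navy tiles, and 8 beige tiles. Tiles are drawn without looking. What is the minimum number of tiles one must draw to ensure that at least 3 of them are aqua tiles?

150

In the worst case for collecting aqua tiles, every non-aqua tile comes out first.
There are 16 + 6 + 10 + 14 + 42 + 21 + 9 + 15 + 6 + 8 = 147 non-aqua tiles altogether.
After those, each further tile must be aqua, so 147 + 3 = 150 draws guarantee 3 aqua tiles.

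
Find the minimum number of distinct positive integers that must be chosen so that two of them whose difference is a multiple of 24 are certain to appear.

25

Integers whose pairwise differences are multiples of 24 are exactly those sharing a remainder mod 24. By pigeonhole, the 24 residue classes mod 24 are the pigeonholes.
With 24 integers one could put 1 in each residue class and have no class reach 2.
The 25th integer pushes some class to 2, so 24·1 + 1 = 25.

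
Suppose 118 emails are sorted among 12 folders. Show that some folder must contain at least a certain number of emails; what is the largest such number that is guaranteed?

10

The 12 folders are the holes and the 118 emails are the pigeons.
If every folder held at most 9 emails, the total would be at most 12 × 9 = 108, which is less than 118.
So some folder holds at least ⌈118/12⌉ = 10 emails.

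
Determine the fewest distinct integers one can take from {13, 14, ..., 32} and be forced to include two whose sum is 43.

12

A set avoiding the sum 43 can contain at most one of each pair {x, 43−x}, plus the 2 elements whose complement lies outside the range.
The integers 22, …, 32 (11 of them) are such a set: any two sum to at least 22+23 = 45 > 43.
Any 12th integer completes one of the 9 pairs, so 12 choices force a sum of 43.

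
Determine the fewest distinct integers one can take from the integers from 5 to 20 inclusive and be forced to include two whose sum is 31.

12

Group the elements by complementary pair {x, 31−x}: {11,20}, {12,19}, {13,18}, …, giving 5 two-element pairs and 6 integers whose partner 31−x falls outside [5,20].
Treating each of those 11 groups as a pigeonhole, one can pick one integer per group — 11 integers — with no two summing to 31.
The 12th integer lands in an occupied pair, forcing a sum of 31.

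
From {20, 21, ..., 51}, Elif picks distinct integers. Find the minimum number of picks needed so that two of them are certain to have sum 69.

18

A set avoiding the sum 69 can contain at most one of each pair {x, 69−x}, plus the 2 elements whose complement lies outside the range.
The integers 35, …, 51 (17 of them) are such a set: any two sum to at least 35+36 = 71 > 69.
Any 18th integer completes one of the 15 pairs, so 18 choices force a sum of 69.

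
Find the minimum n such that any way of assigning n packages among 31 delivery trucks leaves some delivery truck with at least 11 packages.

311

With 310 packages one could put exactly 10 in each of the 31 delivery trucks, and no delivery truck would reach 11.
Pigeonhole: one more package must land in a delivery truck that already has 10, giving it 11.
So 31 × 10 + 1 = 311 packages are required.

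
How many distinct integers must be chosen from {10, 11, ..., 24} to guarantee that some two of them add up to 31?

10

Two chosen integers sum to 31 exactly when both halves of some pair {x, 31−x} with 10 ≤ x ≤ 31−x ≤ 21 are chosen — 6 such pairs.
The remaining 3 elements (those with no distinct partner in range) can never complete a 31-sum, so the worst case takes all of them and one from each pair: 3 + 6 = 9.
Pigeonhole: the 10th integer has to be the second member of some pair, so 9 + 1 = 10.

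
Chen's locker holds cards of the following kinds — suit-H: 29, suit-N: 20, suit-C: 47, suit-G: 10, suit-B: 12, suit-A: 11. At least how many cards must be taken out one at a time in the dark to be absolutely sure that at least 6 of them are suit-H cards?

In the worst case for collecting suit-H cards, every non-suit-H card comes out first.
There are 20 + 47 + 10 + 12 + 11 = 100 non-suit-H cards altogether.
After those, each further card must be suit-H, so 100 + 6 = 106 draws guarantee 6 suit-H cards.

106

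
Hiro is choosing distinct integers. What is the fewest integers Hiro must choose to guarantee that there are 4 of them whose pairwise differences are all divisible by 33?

Integers whose pairwise differences are multiples of 33 are exactly those sharing a remainder mod 33. The 33 residue classes mod 33 are the pigeonholes.
With 99 integers one could put 3 in each residue class and have no class reach 4.
The 100th integer pushes some class to 4, so 33·3 + 1 = 100.

100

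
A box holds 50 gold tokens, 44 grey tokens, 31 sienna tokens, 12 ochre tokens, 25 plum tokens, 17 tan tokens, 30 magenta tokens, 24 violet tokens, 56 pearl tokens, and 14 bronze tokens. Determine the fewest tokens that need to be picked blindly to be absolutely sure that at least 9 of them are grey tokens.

268

In the worst case for collecting grey tokens, every non-grey token comes out first.
There are 50 + 31 + 12 + 25 + 17 + 30 + 24 + 56 + 14 = 259 non-grey tokens altogether.
After those, each further token must be grey, so 259 + 9 = 268 draws guarantee 9 grey tokens.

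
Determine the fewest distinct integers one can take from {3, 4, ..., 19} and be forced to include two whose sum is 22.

10

A set avoiding the sum 22 can contain at most one of each pair {x, 22−x}, plus the 1 element equal to its own complement.
The integers 11, …, 19 (9 of them) are such a set: any two sum to at least 11+12 = 23 > 22.
Pigeonhole: any 10th integer completes one of the 8 pairs, so 10 choices force a sum of 22.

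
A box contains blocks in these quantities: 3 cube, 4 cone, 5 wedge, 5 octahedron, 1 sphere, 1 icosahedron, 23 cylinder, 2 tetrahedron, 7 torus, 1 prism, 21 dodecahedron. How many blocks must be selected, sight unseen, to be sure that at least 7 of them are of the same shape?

An adversary could hand out at most 6 blocks per shape (8 shapes run out sooner): 3 + 4 + 5 + 5 + 1 + 1 + 6 + 2 + 6 + 1 + 6 = 40 blocks and still no shape has 7.
Pigeonhole: one more block lands in a shape already at 6, so 41 draws are enough and 40 are not.

41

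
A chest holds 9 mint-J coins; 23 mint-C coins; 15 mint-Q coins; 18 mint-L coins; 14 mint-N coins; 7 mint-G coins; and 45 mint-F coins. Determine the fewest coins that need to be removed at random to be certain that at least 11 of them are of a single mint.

An adversary could hand out at most 10 coins per mint (mint-J, mint-G run out sooner): 9 + 10 + 10 + 10 + 10 + 7 + 10 = 66 coins and still no mint has 11.
One more coin lands in a mint already at 10, so 67 draws are enough and 66 are not.

67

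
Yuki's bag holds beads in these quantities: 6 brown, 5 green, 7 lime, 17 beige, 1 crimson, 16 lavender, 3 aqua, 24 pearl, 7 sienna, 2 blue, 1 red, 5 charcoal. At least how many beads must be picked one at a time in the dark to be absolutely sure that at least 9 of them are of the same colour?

62

Put each drawn bead into a box by colour. The largest draw with every box below 9 takes min(count, 8) from each colour; colours with fewer than 8 contribute all they have.
Σ min(cᵢ, 8) = 6 + 5 + 7 + 8 + 1 + 8 + 3 + 8 + 7 + 2 + 1 + 5 = 61.
Draw number 61 + 1 = 62 must push one box to 9.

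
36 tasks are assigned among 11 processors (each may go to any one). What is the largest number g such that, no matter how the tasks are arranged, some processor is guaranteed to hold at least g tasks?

4

Pigeonhole: the 11 processors are the holes and the 36 tasks are the pigeons.
If every processor held at most 3 tasks, the total would be at most 11 × 3 = 33, which is less than 36.
So some processor holds at least ⌈36/11⌉ = 4 tasks.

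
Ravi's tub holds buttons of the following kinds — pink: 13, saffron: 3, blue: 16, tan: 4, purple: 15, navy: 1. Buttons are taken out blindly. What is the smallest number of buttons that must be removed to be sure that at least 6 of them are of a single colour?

24

Put each drawn button into a box by colour. The largest draw with every box below 6 takes min(count, 5) from each colour; colours with fewer than 5 contribute all they have.
Σ min(cᵢ, 5) = 5 + 3 + 5 + 4 + 5 + 1 = 23.
Draw number 23 + 1 = 24 must push one box to 6.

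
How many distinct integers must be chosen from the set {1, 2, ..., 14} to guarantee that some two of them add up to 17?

A set avoiding the sum 17 can contain at most one of each pair {x, 17−x}, plus the 2 elements whose complement lies outside the range.
The integers 1, …, 8 (8 of them) are such a set: any two sum to at least 1+2 = 3 and at most 7+8 = 15 < 17.
By pigeonhole, any 9th integer completes one of the 6 pairs, so 9 choices force a sum of 17.

9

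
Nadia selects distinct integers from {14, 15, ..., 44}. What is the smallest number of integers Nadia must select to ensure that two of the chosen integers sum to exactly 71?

Two chosen integers sum to 71 exactly when both halves of some pair {x, 71−x} with 27 ≤ x ≤ 71−x ≤ 44 are chosen — 9 such pairs.
The remaining 13 elements (those with no distinct partner in range) can never complete a 71-sum, so the worst case takes all of them and one from each pair: 13 + 9 = 22.
Pigeonhole: the 23rd integer has to be the second member of some pair, so 22 + 1 = 23.

23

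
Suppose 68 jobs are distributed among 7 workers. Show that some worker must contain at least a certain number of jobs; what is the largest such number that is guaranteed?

By the pigeonhole principle, the 7 workers are the holes and the 68 jobs are the pigeons.
If every worker held at most 9 jobs, the total would be at most 7 × 9 = 63, which is less than 68.
So some worker holds at least ⌈68/7⌉ = 10 jobs.

10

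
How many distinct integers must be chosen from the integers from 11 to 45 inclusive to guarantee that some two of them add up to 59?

Group the elements by complementary pair {x, 59−x}: {14,45}, {15,44}, {16,43}, …, giving 16 two-element pairs and 3 integers whose partner 59−x falls outside [11,45].
By the pigeonhole principle, treating each of those 19 groups as a pigeonhole, one can pick one integer per group — 19 integers — with no two summing to 59.
The 20th integer lands in an occupied pair, forcing a sum of 59.

20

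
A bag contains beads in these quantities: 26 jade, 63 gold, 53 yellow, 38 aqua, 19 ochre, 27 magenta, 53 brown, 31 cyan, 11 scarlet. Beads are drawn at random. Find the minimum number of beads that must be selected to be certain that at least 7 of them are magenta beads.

In the worst case for collecting magenta beads, every non-magenta bead comes out first.
There are 26 + 63 + 53 + 38 + 19 + 53 + 31 + 11 = 294 non-magenta beads altogether.
After those, each further bead must be magenta, so 294 + 7 = 301 draws guarantee 7 magenta beads.

301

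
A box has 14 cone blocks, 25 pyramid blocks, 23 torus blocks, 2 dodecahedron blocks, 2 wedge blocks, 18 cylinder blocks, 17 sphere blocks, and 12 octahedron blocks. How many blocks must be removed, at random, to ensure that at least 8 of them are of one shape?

47

Put each drawn block into a box by shape. The largest draw with every box below 8 takes min(count, 7) from each shape; shapes with fewer than 7 contribute all they have.
Σ min(cᵢ, 7) = 7 + 7 + 7 + 2 + 2 + 7 + 7 + 7 = 46.
Draw number 46 + 1 = 47 must push one box to 8.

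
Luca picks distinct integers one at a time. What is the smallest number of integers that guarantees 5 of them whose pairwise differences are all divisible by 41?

165

Integers whose pairwise differences are multiples of 41 are exactly those sharing a remainder mod 41. The 41 residue classes mod 41 are the pigeonholes.
With 164 integers one could put 4 in each residue class and have no class reach 5.
The 165th integer pushes some class to 5, so 41·4 + 1 = 165.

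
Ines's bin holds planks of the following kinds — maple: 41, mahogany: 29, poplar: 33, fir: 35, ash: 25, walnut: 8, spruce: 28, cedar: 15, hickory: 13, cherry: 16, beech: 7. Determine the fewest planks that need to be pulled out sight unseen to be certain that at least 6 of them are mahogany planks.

227

In the worst case for collecting mahogany planks, every non-mahogany plank comes out first.
There are 41 + 33 + 35 + 25 + 8 + 28 + 15 + 13 + 16 + 7 = 221 non-mahogany planks altogether.
After those, each further plank must be mahogany, so 221 + 6 = 227 draws guarantee 6 mahogany planks.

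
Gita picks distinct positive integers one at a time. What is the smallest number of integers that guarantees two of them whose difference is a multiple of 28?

29

Integers whose pairwise differences are multiples of 28 are exactly those sharing a remainder mod 28. By the pigeonhole principle, the 28 residue classes mod 28 are the pigeonholes.
With 28 integers one could put 1 in each residue class and have no class reach 2.
The 29th integer pushes some class to 2, so 28·1 + 1 = 29.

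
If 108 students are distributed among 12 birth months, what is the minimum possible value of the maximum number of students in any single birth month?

9

The 12 birth months are the holes and the 108 students are the pigeons.
If every birth month held at most 8 students, the total would be at most 12 × 8 = 96, which is less than 108.
So some birth month holds at least ⌈108/12⌉ = 9 students.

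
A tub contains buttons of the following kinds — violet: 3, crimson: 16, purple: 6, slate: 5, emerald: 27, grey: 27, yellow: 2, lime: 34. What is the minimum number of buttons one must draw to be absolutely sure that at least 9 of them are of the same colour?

49

An adversary could hand out at most 8 buttons per colour (4 colours run out sooner): 3 + 8 + 6 + 5 + 8 + 8 + 2 + 8 = 48 buttons and still no colour has 9.
By pigeonhole, one more button lands in a colour already at 8, so 49 draws are enough and 48 are not.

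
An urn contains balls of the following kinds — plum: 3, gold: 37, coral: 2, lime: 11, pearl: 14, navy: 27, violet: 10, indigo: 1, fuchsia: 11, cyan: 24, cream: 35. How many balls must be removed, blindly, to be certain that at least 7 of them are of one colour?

Pigeonhole: the 11 colours are the holes; the balls drawn are the pigeons.
To avoid 7 of any one colour, the worst case takes at most 6 of each colour, or every ball of a colour that has fewer than 6.
That gives 3 + 6 + 2 + 6 + 6 + 6 + 6 + 1 + 6 + 6 + 6 = 54 balls with no colour reaching 7.
The next ball forces some colour to 7, so 54 + 1 = 55.

55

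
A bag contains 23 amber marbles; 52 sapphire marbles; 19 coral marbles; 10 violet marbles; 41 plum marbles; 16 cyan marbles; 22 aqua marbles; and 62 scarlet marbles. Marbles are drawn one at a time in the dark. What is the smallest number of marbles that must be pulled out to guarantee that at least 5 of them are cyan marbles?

234

In the worst case for collecting cyan marbles, every non-cyan marble comes out first.
There are 23 + 52 + 19 + 10 + 41 + 22 + 62 = 229 non-cyan marbles altogether.
After those, each further marble must be cyan, so 229 + 5 = 234 draws guarantee 5 cyan marbles.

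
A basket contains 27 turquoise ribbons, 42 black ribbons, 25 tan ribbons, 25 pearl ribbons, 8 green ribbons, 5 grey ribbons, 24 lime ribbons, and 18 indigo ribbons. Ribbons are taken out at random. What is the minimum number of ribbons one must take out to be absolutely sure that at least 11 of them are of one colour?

By the pigeonhole principle, the 8 colours are the holes; the ribbons drawn are the pigeons.
To avoid 11 of any one colour, the worst case takes at most 10 of each colour, or every ribbon of a colour that has fewer than 10.
That gives 10 + 10 + 10 + 10 + 8 + 5 + 10 + 10 = 73 ribbons with no colour reaching 11.
The next ribbon forces some colour to 11, so 73 + 1 = 74.

74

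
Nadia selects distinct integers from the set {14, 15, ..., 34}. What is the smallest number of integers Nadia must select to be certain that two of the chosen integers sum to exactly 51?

13

A set avoiding the sum 51 can contain at most one of each pair {x, 51−x}, plus the 3 elements whose complement lies outside the range.
The integers 14, …, 25 (12 of them) are such a set: any two sum to at least 14+15 = 29 and at most 24+25 = 49 < 51.
Any 13th integer completes one of the 9 pairs, so 13 choices force a sum of 51.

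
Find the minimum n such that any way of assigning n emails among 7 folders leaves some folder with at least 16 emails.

106

With 105 emails one could put exactly 15 in each of the 7 folders, and no folder would reach 16.
By the pigeonhole principle, one more email must land in a folder that already has 15, giving it 16.
So 7 × 15 + 1 = 106 emails are required.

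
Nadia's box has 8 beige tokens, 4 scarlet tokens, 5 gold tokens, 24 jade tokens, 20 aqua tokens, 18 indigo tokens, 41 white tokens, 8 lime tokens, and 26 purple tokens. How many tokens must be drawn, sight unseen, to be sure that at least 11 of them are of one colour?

An adversary could hand out at most 10 tokens per colour (4 colours run out sooner): 8 + 4 + 5 + 10 + 10 + 10 + 10 + 8 + 10 = 75 tokens and still no colour has 11.
One more token lands in a colour already at 10, so 76 draws are enough and 75 are not.

76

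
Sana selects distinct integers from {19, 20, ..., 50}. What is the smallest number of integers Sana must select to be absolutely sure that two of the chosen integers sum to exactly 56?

Two chosen integers sum to 56 exactly when both halves of some pair {x, 56−x} with 19 ≤ x ≤ 56−x ≤ 37 are chosen — 9 such pairs.
The remaining 14 elements (those with no distinct partner in range) can never complete a 56-sum, so the worst case takes all of them and one from each pair: 14 + 9 = 23.
The 24th integer has to be the second member of some pair, so 23 + 1 = 24.

24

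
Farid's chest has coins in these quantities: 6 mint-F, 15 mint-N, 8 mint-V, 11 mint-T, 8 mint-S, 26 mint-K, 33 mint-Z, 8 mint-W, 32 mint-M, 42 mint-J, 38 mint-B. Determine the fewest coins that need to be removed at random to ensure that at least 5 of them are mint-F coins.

226

In the worst case for collecting mint-F coins, every non-mint-F coin comes out first.
There are 15 + 8 + 11 + 8 + 26 + 33 + 8 + 32 + 42 + 38 = 221 non-mint-F coins altogether.
After those, each further coin must be mint-F, so 221 + 5 = 226 draws guarantee 5 mint-F coins.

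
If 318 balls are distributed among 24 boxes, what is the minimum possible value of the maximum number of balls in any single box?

By the pigeonhole principle, the 24 boxes are the holes and the 318 balls are the pigeons.
If every box held at most 13 balls, the total would be at most 24 × 13 = 312, which is less than 318.
So some box holds at least ⌈318/24⌉ = 14 balls.

14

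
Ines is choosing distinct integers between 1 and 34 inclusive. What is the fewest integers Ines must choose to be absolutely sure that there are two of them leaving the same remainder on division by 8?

By pigeonhole, the 8 residue classes mod 8 are the pigeonholes.
With 8 integers one could put 1 in each residue class and have no class reach 2.
The 9th integer pushes some class to 2, so 8·1 + 1 = 9.

9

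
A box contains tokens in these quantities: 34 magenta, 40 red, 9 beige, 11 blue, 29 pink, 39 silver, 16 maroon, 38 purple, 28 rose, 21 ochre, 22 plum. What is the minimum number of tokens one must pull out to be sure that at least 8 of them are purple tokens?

257

In the worst case for collecting purple tokens, every non-purple token comes out first.
There are 34 + 40 + 9 + 11 + 29 + 39 + 16 + 28 + 21 + 22 = 249 non-purple tokens altogether.
After those, each further token must be purple, so 249 + 8 = 257 draws guarantee 8 purple tokens.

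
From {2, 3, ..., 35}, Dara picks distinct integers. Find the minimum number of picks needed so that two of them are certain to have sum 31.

21

Group the elements by complementary pair {x, 31−x}: {2,29}, {3,28}, {4,27}, …, giving 14 two-element pairs and 6 integers whose partner 31−x falls outside [2,35].
Treating each of those 20 groups as a pigeonhole, one can pick one integer per group — 20 integers — with no two summing to 31.
The 21st integer lands in an occupied pair, forcing a sum of 31.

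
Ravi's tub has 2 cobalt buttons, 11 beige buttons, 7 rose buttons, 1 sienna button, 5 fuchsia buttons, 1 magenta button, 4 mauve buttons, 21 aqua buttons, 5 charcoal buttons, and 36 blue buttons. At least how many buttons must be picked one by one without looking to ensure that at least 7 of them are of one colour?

The 10 colours are the holes; the buttons drawn are the pigeons.
To avoid 7 of any one colour, the worst case takes at most 6 of each colour, or every button of a colour that has fewer than 6.
That gives 2 + 6 + 6 + 1 + 5 + 1 + 4 + 6 + 5 + 6 = 42 buttons with no colour reaching 7.
The next button forces some colour to 7, so 42 + 1 = 43.

43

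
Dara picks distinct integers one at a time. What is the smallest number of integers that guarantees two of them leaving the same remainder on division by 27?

28

The 27 residue classes mod 27 are the pigeonholes.
With 27 integers one could put 1 in each residue class and have no class reach 2.
The 28th integer pushes some class to 2, so 27·1 + 1 = 28.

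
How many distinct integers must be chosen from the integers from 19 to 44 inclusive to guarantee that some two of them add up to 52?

A set avoiding the sum 52 can contain at most one of each pair {x, 52−x}, plus the 12 elements whose complement lies outside the range or equal to its own complement.
The integers 26, …, 44 (19 of them) are such a set: any two sum to at least 26+27 = 53 > 52.
Any 20th integer completes one of the 7 pairs, so 20 choices force a sum of 52.

20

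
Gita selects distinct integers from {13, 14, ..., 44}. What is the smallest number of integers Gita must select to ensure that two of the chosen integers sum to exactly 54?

Two chosen integers sum to 54 exactly when both halves of some pair {x, 54−x} with 13 ≤ x ≤ 54−x ≤ 41 are chosen — 14 such pairs.
The remaining 4 elements (those with no distinct partner in range) can never complete a 54-sum, so the worst case takes all of them and one from each pair: 4 + 14 = 18.
Pigeonhole: the 19th integer has to be the second member of some pair, so 18 + 1 = 19.

19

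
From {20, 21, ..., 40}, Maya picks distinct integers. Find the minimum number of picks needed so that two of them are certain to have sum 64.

A set avoiding the sum 64 can contain at most one of each pair {x, 64−x}, plus the 5 elements whose complement lies outside the range or equal to its own complement.
The integers 20, …, 32 (13 of them) are such a set: any two sum to at least 20+21 = 41 and at most 31+32 = 63 < 64.
Any 14th integer completes one of the 8 pairs, so 14 choices force a sum of 64.

14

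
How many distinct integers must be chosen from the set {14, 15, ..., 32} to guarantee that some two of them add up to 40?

14

Group the elements by complementary pair {x, 40−x}: {14,26}, {15,25}, {16,24}, …, giving 6 two-element pairs, the single value 20 (it cannot pair with itself since the integers are distinct), and 6 integers whose partner 40−x falls outside [14,32].
Treating each of those 13 groups as a pigeonhole, one can pick one integer per group — 13 integers — with no two summing to 40.
The 14th integer lands in an occupied pair, forcing a sum of 40.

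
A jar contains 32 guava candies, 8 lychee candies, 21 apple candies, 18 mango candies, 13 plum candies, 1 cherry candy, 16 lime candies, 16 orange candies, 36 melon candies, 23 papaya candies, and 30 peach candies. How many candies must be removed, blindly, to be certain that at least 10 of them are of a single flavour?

91

By the pigeonhole principle, put each drawn candy into a box by flavour. The largest draw with every box below 10 takes min(count, 9) from each flavour; flavours with fewer than 9 contribute all they have.
Σ min(cᵢ, 9) = 9 + 8 + 9 + 9 + 9 + 1 + 9 + 9 + 9 + 9 + 9 = 90.
Draw number 90 + 1 = 91 must push one box to 10.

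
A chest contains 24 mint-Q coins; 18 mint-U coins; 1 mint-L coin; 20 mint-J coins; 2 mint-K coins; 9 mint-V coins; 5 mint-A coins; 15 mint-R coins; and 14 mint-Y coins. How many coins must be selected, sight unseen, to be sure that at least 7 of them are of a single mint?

45

The 9 mints are the holes; the coins drawn are the pigeons.
To avoid 7 of any one mint, the worst case takes at most 6 of each mint, or every coin of a mint that has fewer than 6.
That gives 6 + 6 + 1 + 6 + 2 + 6 + 5 + 6 + 6 = 44 coins with no mint reaching 7.
The next coin forces some mint to 7, so 44 + 1 = 45.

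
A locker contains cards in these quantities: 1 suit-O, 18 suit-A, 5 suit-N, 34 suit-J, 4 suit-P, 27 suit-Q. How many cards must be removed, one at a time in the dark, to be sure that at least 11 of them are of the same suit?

41

An adversary could hand out at most 10 cards per suit (suit-O, suit-N, suit-P run out sooner): 1 + 10 + 5 + 10 + 4 + 10 = 40 cards and still no suit has 11.
By pigeonhole, one more card lands in a suit already at 10, so 41 draws are enough and 40 are not.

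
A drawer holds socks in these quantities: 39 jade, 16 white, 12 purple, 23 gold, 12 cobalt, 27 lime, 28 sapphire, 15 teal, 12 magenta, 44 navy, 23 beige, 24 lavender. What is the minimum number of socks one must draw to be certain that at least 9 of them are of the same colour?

Pigeonhole: put each drawn sock into a box by colour. The largest draw with every box below 9 takes min(count, 8) from each colour.
Σ min(cᵢ, 8) = 8 + 8 + 8 + 8 + 8 + 8 + 8 + 8 + 8 + 8 + 8 + 8 = 96.
Draw number 96 + 1 = 97 must push one box to 9.

97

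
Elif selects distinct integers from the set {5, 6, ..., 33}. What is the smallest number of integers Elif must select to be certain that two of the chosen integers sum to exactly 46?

A set avoiding the sum 46 can contain at most one of each pair {x, 46−x}, plus the 9 elements whose complement lies outside the range or equal to its own complement.
The integers 5, …, 23 (19 of them) are such a set: any two sum to at least 5+6 = 11 and at most 22+23 = 45 < 46.
Pigeonhole: any 20th integer completes one of the 10 pairs, so 20 choices force a sum of 46.

20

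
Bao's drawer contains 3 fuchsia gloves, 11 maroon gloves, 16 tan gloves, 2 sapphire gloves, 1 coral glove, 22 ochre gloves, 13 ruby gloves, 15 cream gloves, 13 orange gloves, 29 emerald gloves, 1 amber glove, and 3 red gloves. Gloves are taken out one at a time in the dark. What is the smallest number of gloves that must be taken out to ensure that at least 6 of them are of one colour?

46

The 12 colours are the holes; the gloves drawn are the pigeons.
To avoid 6 of any one colour, the worst case takes at most 5 of each colour, or every glove of a colour that has fewer than 5.
That gives 3 + 5 + 5 + 2 + 1 + 5 + 5 + 5 + 5 + 5 + 1 + 3 = 45 gloves with no colour reaching 6.
The next glove forces some colour to 6, so 45 + 1 = 46.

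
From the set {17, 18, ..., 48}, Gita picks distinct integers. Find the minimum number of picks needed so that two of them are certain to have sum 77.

23

A set avoiding the sum 77 can contain at most one of each pair {x, 77−x}, plus the 12 elements whose complement lies outside the range.
The integers 17, …, 38 (22 of them) are such a set: any two sum to at least 17+18 = 35 and at most 37+38 = 75 < 77.
Pigeonhole: any 23rd integer completes one of the 10 pairs, so 23 choices force a sum of 77.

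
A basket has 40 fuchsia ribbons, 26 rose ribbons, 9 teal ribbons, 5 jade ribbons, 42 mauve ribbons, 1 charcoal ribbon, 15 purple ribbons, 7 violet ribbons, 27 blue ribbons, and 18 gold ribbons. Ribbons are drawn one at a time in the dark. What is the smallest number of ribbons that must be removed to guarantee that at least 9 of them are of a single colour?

An adversary could hand out at most 8 ribbons per colour (jade, charcoal, violet run out sooner): 8 + 8 + 8 + 5 + 8 + 1 + 8 + 7 + 8 + 8 = 69 ribbons and still no colour has 9.
By the pigeonhole principle, one more ribbon lands in a colour already at 8, so 70 draws are enough and 69 are not.

70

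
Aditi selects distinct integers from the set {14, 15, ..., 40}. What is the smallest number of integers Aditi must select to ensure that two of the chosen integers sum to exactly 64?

Two chosen integers sum to 64 exactly when both halves of some pair {x, 64−x} with 24 ≤ x ≤ 64−x ≤ 40 are chosen — 8 such pairs.
The remaining 11 elements (those with no distinct partner in range) can never complete a 64-sum, so the worst case takes all of them and one from each pair: 11 + 8 = 19.
The 20th integer has to be the second member of some pair, so 19 + 1 = 20.

20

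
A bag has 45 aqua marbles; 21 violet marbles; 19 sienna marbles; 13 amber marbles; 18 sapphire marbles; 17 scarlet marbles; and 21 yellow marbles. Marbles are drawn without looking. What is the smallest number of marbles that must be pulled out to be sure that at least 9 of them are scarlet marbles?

In the worst case for collecting scarlet marbles, every non-scarlet marble comes out first.
There are 45 + 21 + 19 + 13 + 18 + 21 = 137 non-scarlet marbles altogether.
After those, each further marble must be scarlet, so 137 + 9 = 146 draws guarantee 9 scarlet marbles.

146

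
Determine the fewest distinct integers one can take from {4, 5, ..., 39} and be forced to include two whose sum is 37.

22

A set avoiding the sum 37 can contain at most one of each pair {x, 37−x}, plus the 6 elements whose complement lies outside the range.
The integers 19, …, 39 (21 of them) are such a set: any two sum to at least 19+20 = 39 > 37.
Pigeonhole: any 22nd integer completes one of the 15 pairs, so 22 choices force a sum of 37.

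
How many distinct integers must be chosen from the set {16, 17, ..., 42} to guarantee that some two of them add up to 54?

Group the elements by complementary pair {x, 54−x}: {16,38}, {17,37}, {18,36}, …, giving 11 two-element pairs; the single value 27 (it cannot pair with itself since the integers are distinct); and 4 integers whose partner 54−x falls outside [16,42].
By the pigeonhole principle, treating each of those 16 groups as a pigeonhole, one can pick one integer per group — 16 integers — with no two summing to 54.
The 17th integer lands in an occupied pair, forcing a sum of 54.

17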